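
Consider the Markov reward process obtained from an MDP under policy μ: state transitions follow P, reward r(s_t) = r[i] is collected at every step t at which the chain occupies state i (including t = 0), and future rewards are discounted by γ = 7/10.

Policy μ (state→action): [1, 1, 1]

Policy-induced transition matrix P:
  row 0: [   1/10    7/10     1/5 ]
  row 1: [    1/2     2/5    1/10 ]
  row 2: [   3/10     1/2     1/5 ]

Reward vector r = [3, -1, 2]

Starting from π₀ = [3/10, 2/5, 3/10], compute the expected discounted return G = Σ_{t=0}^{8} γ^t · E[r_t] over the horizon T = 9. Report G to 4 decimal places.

t=0: π = [0.3000, 0.4000, 0.3000], E[r] = 1.1000, γ^t·E[r] = 1.100000, running G = 1.100000
t=1: π = [0.3200, 0.5200, 0.1600], E[r] = 0.7600, γ^t·E[r] = 0.532000, running G = 1.632000
t=2: π = [0.3400, 0.5120, 0.1480], E[r] = 0.8040, γ^t·E[r] = 0.393960, running G = 2.025960
t=3: π = [0.3344, 0.5168, 0.1488], E[r] = 0.7840, γ^t·E[r] = 0.268912, running G = 2.294872
t=4: π = [0.3365, 0.5152, 0.1483], E[r] = 0.7909, γ^t·E[r] = 0.189890, running G = 2.484762
t=5: π = [0.3357, 0.5158, 0.1485], E[r] = 0.7884, γ^t·E[r] = 0.132509, running G = 2.617271
t=6: π = [0.3360, 0.5156, 0.1484], E[r] = 0.7893, γ^t·E[r] = 0.092860, running G = 2.710131
t=7: π = [0.3359, 0.5156, 0.1484], E[r] = 0.7890, γ^t·E[r] = 0.064976, running G = 2.775107
t=8: π = [0.3359, 0.5156, 0.1484], E[r] = 0.7891, γ^t·E[r] = 0.045490, running G = 2.820596

G = 2.8206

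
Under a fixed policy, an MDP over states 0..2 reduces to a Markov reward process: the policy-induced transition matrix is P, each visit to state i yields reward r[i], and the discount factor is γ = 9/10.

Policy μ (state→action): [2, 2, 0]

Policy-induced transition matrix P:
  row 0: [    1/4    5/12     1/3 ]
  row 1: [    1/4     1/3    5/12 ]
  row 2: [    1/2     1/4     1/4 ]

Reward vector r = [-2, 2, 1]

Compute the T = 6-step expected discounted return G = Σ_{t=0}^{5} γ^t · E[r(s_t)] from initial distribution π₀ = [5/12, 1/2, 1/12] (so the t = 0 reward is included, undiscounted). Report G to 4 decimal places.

t=0: π = [0.4167, 0.5000, 0.0833], E[r] = 0.2500, γ^t·E[r] = 0.250000, running G = 0.250000
t=1: π = [0.2708, 0.3611, 0.3681], E[r] = 0.5486, γ^t·E[r] = 0.493750, running G = 0.743750
t=2: π = [0.3420, 0.3252, 0.3328], E[r] = 0.2992, γ^t·E[r] = 0.242344, running G = 0.986094
t=3: π = [0.3332, 0.3341, 0.3327], E[r] = 0.3345, γ^t·E[r] = 0.243879, running G = 1.229973
t=4: π = [0.3332, 0.3334, 0.3334], E[r] = 0.3338, γ^t·E[r] = 0.219035, running G = 1.449008
t=5: π = [0.3334, 0.3333, 0.3333], E[r] = 0.3332, γ^t·E[r] = 0.196765, running G = 1.645772

G = 1.6458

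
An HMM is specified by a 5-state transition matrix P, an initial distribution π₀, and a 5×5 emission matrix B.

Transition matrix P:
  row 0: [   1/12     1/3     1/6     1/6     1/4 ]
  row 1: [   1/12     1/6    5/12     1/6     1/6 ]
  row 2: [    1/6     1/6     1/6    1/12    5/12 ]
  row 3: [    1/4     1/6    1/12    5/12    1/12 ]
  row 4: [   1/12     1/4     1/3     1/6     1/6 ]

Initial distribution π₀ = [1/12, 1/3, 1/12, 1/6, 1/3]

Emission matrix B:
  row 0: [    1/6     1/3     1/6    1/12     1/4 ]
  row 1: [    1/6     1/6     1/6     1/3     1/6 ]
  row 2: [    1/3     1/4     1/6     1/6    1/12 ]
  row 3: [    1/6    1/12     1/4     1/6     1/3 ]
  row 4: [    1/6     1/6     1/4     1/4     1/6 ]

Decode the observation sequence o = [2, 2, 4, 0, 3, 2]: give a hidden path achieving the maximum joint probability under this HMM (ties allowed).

t=0: δ = [1.389e-02, 5.556e-02, 1.389e-02, 4.167e-02, 8.333e-02]  (obs o_0=2)
t=1: δ = [1.736e-03, 3.472e-03, 4.630e-03, 4.340e-03, 3.472e-03]  ψ = [3, 4, 4, 3, 4]  (obs o_1=2)
t=2: δ = [2.713e-04, 1.447e-04, 1.206e-04, 6.028e-04, 3.215e-04]  ψ = [3, 4, 1, 3, 2]  (obs o_2=4)
t=3: δ = [2.512e-05, 1.674e-05, 3.572e-05, 4.186e-05, 1.130e-05]  ψ = [3, 3, 4, 3, 0]  (obs o_3=0)
t=4: δ = [8.721e-07, 2.791e-06, 1.163e-06, 2.907e-06, 3.721e-06]  ψ = [3, 0, 1, 3, 2]  (obs o_4=3)
t=5: δ = [1.211e-07, 1.550e-07, 2.067e-07, 3.028e-07, 1.550e-07]  ψ = [3, 4, 4, 3, 4]  (obs o_5=2)
backtrack: best end state = 3; path = [3, 3, 3, 3, 3, 3]

path = [3, 3, 3, 3, 3, 3]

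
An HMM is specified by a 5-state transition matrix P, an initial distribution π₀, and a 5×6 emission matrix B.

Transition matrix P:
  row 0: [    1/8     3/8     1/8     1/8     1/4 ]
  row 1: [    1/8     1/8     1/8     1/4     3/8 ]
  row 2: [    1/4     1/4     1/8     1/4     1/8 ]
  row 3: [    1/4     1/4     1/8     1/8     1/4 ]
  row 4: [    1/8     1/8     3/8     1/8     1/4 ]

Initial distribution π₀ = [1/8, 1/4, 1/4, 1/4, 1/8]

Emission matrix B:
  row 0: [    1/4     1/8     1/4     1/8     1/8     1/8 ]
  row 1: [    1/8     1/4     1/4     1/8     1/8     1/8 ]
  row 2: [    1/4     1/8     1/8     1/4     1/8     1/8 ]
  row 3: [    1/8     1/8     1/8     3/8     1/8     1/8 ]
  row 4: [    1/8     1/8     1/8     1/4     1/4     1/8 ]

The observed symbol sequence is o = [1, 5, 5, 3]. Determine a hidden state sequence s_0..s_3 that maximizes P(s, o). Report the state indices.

t=0: δ = [1.562e-02, 6.250e-02, 3.125e-02, 3.125e-02, 1.562e-02]  (obs o_0=1)
t=1: δ = [9.766e-04, 9.766e-04, 9.766e-04, 1.953e-03, 2.930e-03]  ψ = [1, 1, 1, 1, 1]  (obs o_1=5)
t=2: δ = [6.104e-05, 6.104e-05, 1.373e-04, 4.578e-05, 9.155e-05]  ψ = [3, 3, 4, 4, 4]  (obs o_2=5)
t=3: δ = [4.292e-06, 4.292e-06, 8.583e-06, 1.287e-05, 5.722e-06]  ψ = [2, 2, 4, 2, 1]  (obs o_3=3)
backtrack: best end state = 3; path = [1, 4, 2, 3]

path = [1, 4, 2, 3]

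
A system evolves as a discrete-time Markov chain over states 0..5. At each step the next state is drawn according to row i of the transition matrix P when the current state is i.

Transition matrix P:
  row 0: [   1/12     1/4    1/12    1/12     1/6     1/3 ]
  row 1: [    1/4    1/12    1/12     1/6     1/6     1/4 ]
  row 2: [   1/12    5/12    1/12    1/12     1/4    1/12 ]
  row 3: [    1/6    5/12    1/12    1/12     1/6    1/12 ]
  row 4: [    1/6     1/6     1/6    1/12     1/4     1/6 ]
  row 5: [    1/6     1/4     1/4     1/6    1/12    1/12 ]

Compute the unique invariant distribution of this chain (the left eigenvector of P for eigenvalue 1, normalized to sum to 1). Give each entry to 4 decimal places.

Balance equations π_j = Σ_i π_i·P[i][j]:
  π_0 = 1/12·π_0 + 1/4·π_1 + 1/12·π_2 + 1/6·π_3 + 1/6·π_4 + 1/6·π_5
  π_1 = 1/4·π_0 + 1/12·π_1 + 5/12·π_2 + 5/12·π_3 + 1/6·π_4 + 1/4·π_5
  π_2 = 1/12·π_0 + 1/12·π_1 + 1/12·π_2 + 1/12·π_3 + 1/6·π_4 + 1/4·π_5
  π_3 = 1/12·π_0 + 1/6·π_1 + 1/12·π_2 + 1/12·π_3 + 1/12·π_4 + 1/6·π_5
  π_4 = 1/6·π_0 + 1/6·π_1 + 1/4·π_2 + 1/6·π_3 + 1/4·π_4 + 1/12·π_5
  normalize: π_0 + π_1 + π_2 + π_3 + π_4 + π_5 = 1
Solving the linear system gives exactly π = [1723/10621, 10057/42484, 5429/42484, 5009/42484, 3765/21242, 7567/42484].

π = [0.1622, 0.2367, 0.1278, 0.1179, 0.1772, 0.1781]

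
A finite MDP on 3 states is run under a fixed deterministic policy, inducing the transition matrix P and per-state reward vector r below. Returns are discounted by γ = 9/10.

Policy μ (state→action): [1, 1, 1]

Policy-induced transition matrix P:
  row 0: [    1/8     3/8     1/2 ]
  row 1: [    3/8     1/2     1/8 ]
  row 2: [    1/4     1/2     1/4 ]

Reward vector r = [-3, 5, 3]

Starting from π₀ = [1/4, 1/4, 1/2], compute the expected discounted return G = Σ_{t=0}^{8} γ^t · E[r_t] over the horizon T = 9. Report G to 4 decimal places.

G = 13.8492

t=0: π = [0.2500, 0.2500, 0.5000], E[r] = 2.0000, γ^t·E[r] = 2.000000, running G = 2.000000
t=1: π = [0.2500, 0.4688, 0.2813], E[r] = 2.4375, γ^t·E[r] = 2.193750, running G = 4.193750
t=2: π = [0.2773, 0.4688, 0.2539], E[r] = 2.2734, γ^t·E[r] = 1.841484, running G = 6.035234
t=3: π = [0.2739, 0.4653, 0.2607], E[r] = 2.2871, γ^t·E[r] = 1.667303, running G = 7.702537
t=4: π = [0.2739, 0.4658, 0.2603], E[r] = 2.2880, γ^t·E[r] = 1.501133, running G = 9.203670
t=5: π = [0.2740, 0.4658, 0.2603], E[r] = 2.2876, γ^t·E[r] = 1.350831, running G = 10.554501
t=6: π = [0.2740, 0.4658, 0.2603], E[r] = 2.2877, γ^t·E[r] = 1.215762, running G = 11.770262
t=7: π = [0.2740, 0.4658, 0.2603], E[r] = 2.2877, γ^t·E[r] = 1.094186, running G = 12.864449
t=8: π = [0.2740, 0.4658, 0.2603], E[r] = 2.2877, γ^t·E[r] = 0.984767, running G = 13.849216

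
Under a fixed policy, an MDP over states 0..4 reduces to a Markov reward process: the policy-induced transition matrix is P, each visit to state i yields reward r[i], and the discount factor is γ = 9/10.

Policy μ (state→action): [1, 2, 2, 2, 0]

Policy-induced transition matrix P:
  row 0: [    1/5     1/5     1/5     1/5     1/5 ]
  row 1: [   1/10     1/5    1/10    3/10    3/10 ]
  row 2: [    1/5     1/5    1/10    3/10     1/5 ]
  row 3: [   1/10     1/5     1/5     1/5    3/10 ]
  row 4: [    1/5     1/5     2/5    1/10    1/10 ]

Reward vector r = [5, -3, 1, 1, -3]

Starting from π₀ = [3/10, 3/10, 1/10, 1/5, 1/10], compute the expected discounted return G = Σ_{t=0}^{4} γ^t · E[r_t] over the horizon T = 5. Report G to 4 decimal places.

G = 0.3542

t=0: π = [0.3000, 0.3000, 0.1000, 0.2000, 0.1000], E[r] = 0.6000, γ^t·E[r] = 0.600000, running G = 0.600000
t=1: π = [0.1500, 0.2000, 0.1800, 0.2300, 0.2400], E[r] = -0.1600, γ^t·E[r] = -0.144000, running G = 0.456000
t=2: π = [0.1570, 0.2000, 0.2100, 0.2140, 0.2190], E[r] = -0.0480, γ^t·E[r] = -0.038880, running G = 0.417120
t=3: π = [0.1586, 0.2000, 0.2028, 0.2191, 0.2195], E[r] = -0.0436, γ^t·E[r] = -0.031784, running G = 0.385336
t=4: π = [0.1581, 0.2000, 0.2036, 0.2183, 0.2200], E[r] = -0.0475, γ^t·E[r] = -0.031152, running G = 0.354184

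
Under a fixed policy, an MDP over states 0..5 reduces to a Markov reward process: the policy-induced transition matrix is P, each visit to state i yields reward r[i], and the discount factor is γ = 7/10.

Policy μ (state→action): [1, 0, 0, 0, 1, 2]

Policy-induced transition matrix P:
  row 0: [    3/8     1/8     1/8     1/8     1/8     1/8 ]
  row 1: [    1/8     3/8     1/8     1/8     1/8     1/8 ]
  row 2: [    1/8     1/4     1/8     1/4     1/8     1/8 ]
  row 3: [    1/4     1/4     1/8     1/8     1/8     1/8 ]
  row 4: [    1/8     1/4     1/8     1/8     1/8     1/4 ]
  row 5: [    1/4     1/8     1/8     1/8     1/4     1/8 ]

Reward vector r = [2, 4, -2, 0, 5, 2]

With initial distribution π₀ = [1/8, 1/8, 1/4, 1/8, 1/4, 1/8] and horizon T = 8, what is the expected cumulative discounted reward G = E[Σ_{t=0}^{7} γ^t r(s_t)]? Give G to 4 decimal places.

G = 6.2599

t=0: π = [0.1250, 0.1250, 0.2500, 0.1250, 0.2500, 0.1250], E[r] = 1.7500, γ^t·E[r] = 1.750000, running G = 1.750000
t=1: π = [0.1875, 0.2344, 0.1250, 0.1563, 0.1406, 0.1563], E[r] = 2.0781, γ^t·E[r] = 1.454688, running G = 3.204688
t=2: π = [0.2109, 0.2363, 0.1250, 0.1406, 0.1445, 0.1426], E[r] = 2.1250, γ^t·E[r] = 1.041250, running G = 4.245938
t=3: π = [0.2131, 0.2354, 0.1250, 0.1406, 0.1428, 0.1431], E[r] = 2.1179, γ^t·E[r] = 0.726447, running G = 4.972384
t=4: π = [0.2137, 0.2349, 0.1250, 0.1406, 0.1429, 0.1429], E[r] = 2.1172, γ^t·E[r] = 0.508337, running G = 5.480721
t=5: π = [0.2139, 0.2348, 0.1250, 0.1406, 0.1429, 0.1429], E[r] = 2.1169, γ^t·E[r] = 0.355786, running G = 5.836507
t=6: π = [0.2139, 0.2348, 0.1250, 0.1406, 0.1429, 0.1429], E[r] = 2.1168, γ^t·E[r] = 0.249044, running G = 6.085551
t=7: π = [0.2139, 0.2347, 0.1250, 0.1406, 0.1429, 0.1429], E[r] = 2.1168, γ^t·E[r] = 0.174329, running G = 6.259880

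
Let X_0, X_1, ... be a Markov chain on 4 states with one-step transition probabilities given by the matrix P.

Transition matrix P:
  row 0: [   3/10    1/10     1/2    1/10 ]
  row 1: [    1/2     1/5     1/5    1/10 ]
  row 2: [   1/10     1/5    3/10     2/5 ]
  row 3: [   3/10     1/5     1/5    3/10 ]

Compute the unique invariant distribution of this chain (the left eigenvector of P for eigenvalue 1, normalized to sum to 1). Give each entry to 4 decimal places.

π = [0.2720, 0.1728, 0.3129, 0.2423]

Balance equations π_j = Σ_i π_i·P[i][j]:
  π_0 = 3/10·π_0 + 1/2·π_1 + 1/10·π_2 + 3/10·π_3
  π_1 = 1/10·π_0 + 1/5·π_1 + 1/5·π_2 + 1/5·π_3
  π_2 = 1/2·π_0 + 1/5·π_1 + 3/10·π_2 + 1/5·π_3
  normalize: π_0 + π_1 + π_2 + π_3 = 1
Solving the linear system gives exactly π = [133/489, 169/978, 51/163, 79/326].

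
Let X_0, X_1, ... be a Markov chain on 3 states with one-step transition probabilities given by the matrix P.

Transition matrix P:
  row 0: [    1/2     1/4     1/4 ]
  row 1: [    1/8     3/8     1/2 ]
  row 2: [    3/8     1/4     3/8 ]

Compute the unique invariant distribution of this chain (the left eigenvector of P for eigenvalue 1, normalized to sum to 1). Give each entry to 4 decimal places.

π = [0.3469, 0.2857, 0.3673]

Balance equations π_j = Σ_i π_i·P[i][j]:
  π_0 = 1/2·π_0 + 1/8·π_1 + 3/8·π_2
  π_1 = 1/4·π_0 + 3/8·π_1 + 1/4·π_2
  normalize: π_0 + π_1 + π_2 = 1
Solving the linear system gives exactly π = [17/49, 2/7, 18/49].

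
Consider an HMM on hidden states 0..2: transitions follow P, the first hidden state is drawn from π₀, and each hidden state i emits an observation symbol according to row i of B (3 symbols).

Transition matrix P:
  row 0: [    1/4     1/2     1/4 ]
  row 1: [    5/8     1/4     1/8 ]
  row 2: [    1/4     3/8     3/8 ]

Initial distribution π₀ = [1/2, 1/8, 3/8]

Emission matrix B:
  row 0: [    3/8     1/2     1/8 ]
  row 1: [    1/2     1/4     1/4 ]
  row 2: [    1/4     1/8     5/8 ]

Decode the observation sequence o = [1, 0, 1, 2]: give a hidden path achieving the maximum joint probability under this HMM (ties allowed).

t=0: δ = [2.500e-01, 3.125e-02, 4.688e-02]  (obs o_0=1)
t=1: δ = [2.344e-02, 6.250e-02, 1.562e-02]  ψ = [0, 0, 0]  (obs o_1=0)
t=2: δ = [1.953e-02, 3.906e-03, 9.766e-04]  ψ = [1, 1, 1]  (obs o_2=1)
t=3: δ = [6.104e-04, 2.441e-03, 3.052e-03]  ψ = [0, 0, 0]  (obs o_3=2)
backtrack: best end state = 2; path = [0, 1, 0, 2]

path = [0, 1, 0, 2]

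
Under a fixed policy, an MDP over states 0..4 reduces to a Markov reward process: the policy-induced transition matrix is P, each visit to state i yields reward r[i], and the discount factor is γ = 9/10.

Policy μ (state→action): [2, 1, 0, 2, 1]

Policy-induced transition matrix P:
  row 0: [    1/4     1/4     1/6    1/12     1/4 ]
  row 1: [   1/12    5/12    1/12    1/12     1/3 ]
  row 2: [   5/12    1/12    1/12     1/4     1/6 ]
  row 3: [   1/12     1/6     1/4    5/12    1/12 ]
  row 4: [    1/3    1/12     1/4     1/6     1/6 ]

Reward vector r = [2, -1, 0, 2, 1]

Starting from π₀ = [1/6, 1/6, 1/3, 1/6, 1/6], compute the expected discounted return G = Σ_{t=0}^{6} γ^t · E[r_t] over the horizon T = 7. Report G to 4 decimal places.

t=0: π = [0.1667, 0.1667, 0.3333, 0.1667, 0.1667], E[r] = 0.6667, γ^t·E[r] = 0.666667, running G = 0.666667
t=1: π = [0.2639, 0.1806, 0.1528, 0.2083, 0.1944], E[r] = 0.9583, γ^t·E[r] = 0.862500, running G = 1.529167
t=2: π = [0.2269, 0.2049, 0.1725, 0.1944, 0.2014], E[r] = 0.8391, γ^t·E[r] = 0.679688, running G = 2.208854
t=3: π = [0.2290, 0.2056, 0.1682, 0.1937, 0.2035], E[r] = 0.8432, γ^t·E[r] = 0.614672, running G = 2.823526
t=4: π = [0.2284, 0.2062, 0.1686, 0.1929, 0.2039], E[r] = 0.8404, γ^t·E[r] = 0.551359, running G = 3.374885
t=5: π = [0.2286, 0.2062, 0.1685, 0.1927, 0.2040], E[r] = 0.8404, γ^t·E[r] = 0.496241, running G = 3.871126
t=6: π = [0.2286, 0.2062, 0.1685, 0.1927, 0.2040], E[r] = 0.8403, γ^t·E[r] = 0.446569, running G = 4.317695

G = 4.3177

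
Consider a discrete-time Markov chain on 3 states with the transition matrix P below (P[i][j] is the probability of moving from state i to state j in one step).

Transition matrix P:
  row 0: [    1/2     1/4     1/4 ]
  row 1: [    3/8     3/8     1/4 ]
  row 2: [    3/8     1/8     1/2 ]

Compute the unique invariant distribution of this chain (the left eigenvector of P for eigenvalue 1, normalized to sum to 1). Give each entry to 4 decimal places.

π = [0.4286, 0.2381, 0.3333]

Balance equations π_j = Σ_i π_i·P[i][j]:
  π_0 = 1/2·π_0 + 3/8·π_1 + 3/8·π_2
  π_1 = 1/4·π_0 + 3/8·π_1 + 1/8·π_2
  normalize: π_0 + π_1 + π_2 = 1
Solving the linear system gives exactly π = [3/7, 5/21, 1/3].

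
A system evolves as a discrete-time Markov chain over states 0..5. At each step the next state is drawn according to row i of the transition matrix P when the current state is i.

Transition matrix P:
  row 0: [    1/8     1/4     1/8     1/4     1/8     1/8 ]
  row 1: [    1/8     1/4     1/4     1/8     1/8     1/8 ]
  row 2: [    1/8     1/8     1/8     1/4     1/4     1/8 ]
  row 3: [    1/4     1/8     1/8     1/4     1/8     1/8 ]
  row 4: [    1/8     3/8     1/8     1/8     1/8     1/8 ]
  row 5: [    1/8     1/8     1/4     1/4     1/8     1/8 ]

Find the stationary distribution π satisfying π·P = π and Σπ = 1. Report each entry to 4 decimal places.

Balance equations π_j = Σ_i π_i·P[i][j]:
  π_0 = 1/8·π_0 + 1/8·π_1 + 1/8·π_2 + 1/4·π_3 + 1/8·π_4 + 1/8·π_5
  π_1 = 1/4·π_0 + 1/4·π_1 + 1/8·π_2 + 1/8·π_3 + 3/8·π_4 + 1/8·π_5
  π_2 = 1/8·π_0 + 1/4·π_1 + 1/8·π_2 + 1/8·π_3 + 1/8·π_4 + 1/4·π_5
  π_3 = 1/4·π_0 + 1/8·π_1 + 1/4·π_2 + 1/4·π_3 + 1/8·π_4 + 1/4·π_5
  π_4 = 1/8·π_0 + 1/8·π_1 + 1/4·π_2 + 1/8·π_3 + 1/8·π_4 + 1/8·π_5
  normalize: π_0 + π_1 + π_2 + π_3 + π_4 + π_5 = 1
Solving the linear system gives exactly π = [4929/32696, 6737/32696, 680/4087, 842/4087, 4767/32696, 1/8].

π = [0.1508, 0.2060, 0.1664, 0.2060, 0.1458, 0.1250]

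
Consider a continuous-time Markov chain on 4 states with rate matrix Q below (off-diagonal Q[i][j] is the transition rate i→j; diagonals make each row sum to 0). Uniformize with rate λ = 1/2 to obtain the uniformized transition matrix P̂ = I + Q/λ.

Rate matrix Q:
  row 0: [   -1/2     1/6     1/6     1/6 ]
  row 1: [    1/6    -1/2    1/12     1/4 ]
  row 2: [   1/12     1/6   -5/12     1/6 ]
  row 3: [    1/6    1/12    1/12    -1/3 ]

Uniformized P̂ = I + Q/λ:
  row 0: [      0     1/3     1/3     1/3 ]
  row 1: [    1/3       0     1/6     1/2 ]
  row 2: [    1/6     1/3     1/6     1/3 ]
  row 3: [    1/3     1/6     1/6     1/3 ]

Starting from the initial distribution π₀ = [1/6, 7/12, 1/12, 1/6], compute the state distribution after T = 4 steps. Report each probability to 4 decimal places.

t=0: π = [0.1667, 0.5833, 0.0833, 0.1667]
t=1: π = [0.2639, 0.1111, 0.1944, 0.4306]
t=2: π = [0.2130, 0.2245, 0.2106, 0.3519]
t=3: π = [0.2272, 0.1998, 0.2022, 0.3708]
t=4: π = [0.2239, 0.2049, 0.2045, 0.3666]

π = [0.2239, 0.2049, 0.2045, 0.3666]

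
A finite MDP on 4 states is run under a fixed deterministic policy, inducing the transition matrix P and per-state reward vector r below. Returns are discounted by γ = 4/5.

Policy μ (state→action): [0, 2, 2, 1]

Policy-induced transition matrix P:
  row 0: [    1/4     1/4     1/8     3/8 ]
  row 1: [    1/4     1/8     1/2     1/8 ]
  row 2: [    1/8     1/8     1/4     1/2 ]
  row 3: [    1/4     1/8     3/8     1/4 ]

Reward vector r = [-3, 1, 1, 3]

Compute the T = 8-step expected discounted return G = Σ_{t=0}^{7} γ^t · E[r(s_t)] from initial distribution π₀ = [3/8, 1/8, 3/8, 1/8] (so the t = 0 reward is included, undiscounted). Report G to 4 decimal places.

t=0: π = [0.3750, 0.1250, 0.3750, 0.1250], E[r] = -0.2500, γ^t·E[r] = -0.250000, running G = -0.250000
t=1: π = [0.2031, 0.1719, 0.2500, 0.3750], E[r] = 0.9375, γ^t·E[r] = 0.750000, running G = 0.500000
t=2: π = [0.2188, 0.1504, 0.3145, 0.3164], E[r] = 0.7578, γ^t·E[r] = 0.485000, running G = 0.985000
t=3: π = [0.2107, 0.1523, 0.2998, 0.3372], E[r] = 0.8315, γ^t·E[r] = 0.425750, running G = 1.410750
t=4: π = [0.2125, 0.1513, 0.3039, 0.3322], E[r] = 0.8144, γ^t·E[r] = 0.333575, running G = 1.744325
t=5: π = [0.2120, 0.1516, 0.3028, 0.3336], E[r] = 0.8192, γ^t·E[r] = 0.268433, running G = 2.012758
t=6: π = [0.2122, 0.1515, 0.3031, 0.3333], E[r] = 0.8179, γ^t·E[r] = 0.214411, running G = 2.227168
t=7: π = [0.2121, 0.1515, 0.3030, 0.3334], E[r] = 0.8183, γ^t·E[r] = 0.171600, running G = 2.398768

G = 2.3988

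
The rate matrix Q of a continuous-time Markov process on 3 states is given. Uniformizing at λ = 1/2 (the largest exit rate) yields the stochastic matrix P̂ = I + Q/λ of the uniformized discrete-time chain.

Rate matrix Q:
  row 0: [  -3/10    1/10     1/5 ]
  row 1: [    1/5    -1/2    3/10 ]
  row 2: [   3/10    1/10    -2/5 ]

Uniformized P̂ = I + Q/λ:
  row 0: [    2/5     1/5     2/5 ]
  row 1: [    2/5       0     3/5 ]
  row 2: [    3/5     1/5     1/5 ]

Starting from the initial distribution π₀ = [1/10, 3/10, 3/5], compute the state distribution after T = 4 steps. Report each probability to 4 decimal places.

t=0: π = [0.1000, 0.3000, 0.6000]
t=1: π = [0.5200, 0.1400, 0.3400]
t=2: π = [0.4680, 0.1720, 0.3600]
t=3: π = [0.4720, 0.1656, 0.3624]
t=4: π = [0.4725, 0.1669, 0.3606]

π = [0.4725, 0.1669, 0.3606]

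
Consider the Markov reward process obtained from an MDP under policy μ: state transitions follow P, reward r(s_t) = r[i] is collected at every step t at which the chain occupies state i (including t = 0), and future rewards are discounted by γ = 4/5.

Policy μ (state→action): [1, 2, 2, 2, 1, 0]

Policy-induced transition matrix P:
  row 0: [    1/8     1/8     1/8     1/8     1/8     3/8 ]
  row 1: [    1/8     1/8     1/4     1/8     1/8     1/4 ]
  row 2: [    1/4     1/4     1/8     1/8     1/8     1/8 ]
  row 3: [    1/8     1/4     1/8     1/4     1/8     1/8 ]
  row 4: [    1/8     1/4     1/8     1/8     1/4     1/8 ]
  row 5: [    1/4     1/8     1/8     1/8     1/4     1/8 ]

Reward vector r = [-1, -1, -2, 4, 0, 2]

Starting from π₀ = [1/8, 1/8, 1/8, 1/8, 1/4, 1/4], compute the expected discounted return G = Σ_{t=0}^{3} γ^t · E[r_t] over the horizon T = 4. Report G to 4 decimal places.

G = 1.0653

t=0: π = [0.1250, 0.1250, 0.1250, 0.1250, 0.2500, 0.2500], E[r] = 0.5000, γ^t·E[r] = 0.500000, running G = 0.500000
t=1: π = [0.1719, 0.1875, 0.1406, 0.1406, 0.1875, 0.1719], E[r] = 0.2656, γ^t·E[r] = 0.212500, running G = 0.712500
t=2: π = [0.1641, 0.1836, 0.1484, 0.1426, 0.1699, 0.1914], E[r] = 0.3086, γ^t·E[r] = 0.197500, running G = 0.910000
t=3: π = [0.1675, 0.1826, 0.1479, 0.1428, 0.1702, 0.1890], E[r] = 0.3032, γ^t·E[r] = 0.155250, running G = 1.065250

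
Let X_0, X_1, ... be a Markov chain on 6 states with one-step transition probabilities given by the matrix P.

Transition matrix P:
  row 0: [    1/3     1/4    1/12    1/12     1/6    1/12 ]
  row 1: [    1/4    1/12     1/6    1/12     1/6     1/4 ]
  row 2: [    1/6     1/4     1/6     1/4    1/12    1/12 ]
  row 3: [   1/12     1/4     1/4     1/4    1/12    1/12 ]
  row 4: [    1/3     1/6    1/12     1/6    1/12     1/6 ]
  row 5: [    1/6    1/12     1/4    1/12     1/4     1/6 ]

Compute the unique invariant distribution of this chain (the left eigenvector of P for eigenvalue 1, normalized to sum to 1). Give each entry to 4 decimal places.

π = [0.2321, 0.1846, 0.1592, 0.1459, 0.1409, 0.1373]

Balance equations π_j = Σ_i π_i·P[i][j]:
  π_0 = 1/3·π_0 + 1/4·π_1 + 1/6·π_2 + 1/12·π_3 + 1/3·π_4 + 1/6·π_5
  π_1 = 1/4·π_0 + 1/12·π_1 + 1/4·π_2 + 1/4·π_3 + 1/6·π_4 + 1/12·π_5
  π_2 = 1/12·π_0 + 1/6·π_1 + 1/6·π_2 + 1/4·π_3 + 1/12·π_4 + 1/4·π_5
  π_3 = 1/12·π_0 + 1/12·π_1 + 1/4·π_2 + 1/4·π_3 + 1/6·π_4 + 1/12·π_5
  π_4 = 1/6·π_0 + 1/6·π_1 + 1/12·π_2 + 1/12·π_3 + 1/12·π_4 + 1/4·π_5
  normalize: π_0 + π_1 + π_2 + π_3 + π_4 + π_5 = 1
Solving the linear system gives exactly π = [3624/15617, 2883/15617, 2486/15617, 2279/15617, 2201/15617, 2144/15617].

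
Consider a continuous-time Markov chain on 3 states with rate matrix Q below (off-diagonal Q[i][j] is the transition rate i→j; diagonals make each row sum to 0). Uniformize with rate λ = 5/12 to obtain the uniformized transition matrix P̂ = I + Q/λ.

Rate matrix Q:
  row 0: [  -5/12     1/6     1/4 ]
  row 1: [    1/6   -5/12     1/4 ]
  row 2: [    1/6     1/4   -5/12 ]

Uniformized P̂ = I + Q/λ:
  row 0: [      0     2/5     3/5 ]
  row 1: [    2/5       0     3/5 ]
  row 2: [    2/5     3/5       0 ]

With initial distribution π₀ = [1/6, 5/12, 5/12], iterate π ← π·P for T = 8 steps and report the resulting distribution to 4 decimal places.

π = [0.2856, 0.3387, 0.3757]

t=0: π = [0.1667, 0.4167, 0.4167]
t=1: π = [0.3333, 0.3167, 0.3500]
t=2: π = [0.2667, 0.3433, 0.3900]
t=3: π = [0.2933, 0.3407, 0.3660]
t=4: π = [0.2827, 0.3369, 0.3804]
t=5: π = [0.2869, 0.3413, 0.3718]
t=6: π = [0.2852, 0.3378, 0.3769]
t=7: π = [0.2859, 0.3403, 0.3738]
t=8: π = [0.2856, 0.3387, 0.3757]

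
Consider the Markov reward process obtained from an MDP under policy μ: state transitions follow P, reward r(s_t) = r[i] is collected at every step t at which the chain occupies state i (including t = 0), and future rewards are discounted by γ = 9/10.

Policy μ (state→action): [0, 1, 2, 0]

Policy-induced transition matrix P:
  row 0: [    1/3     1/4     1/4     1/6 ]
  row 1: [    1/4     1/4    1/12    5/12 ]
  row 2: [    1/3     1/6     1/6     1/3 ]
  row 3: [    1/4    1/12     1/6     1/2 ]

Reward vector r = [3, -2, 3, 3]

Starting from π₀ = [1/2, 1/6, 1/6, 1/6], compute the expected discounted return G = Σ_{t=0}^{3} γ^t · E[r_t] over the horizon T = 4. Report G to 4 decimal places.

t=0: π = [0.5000, 0.1667, 0.1667, 0.1667], E[r] = 2.1667, γ^t·E[r] = 2.166667, running G = 2.166667
t=1: π = [0.3056, 0.2083, 0.1944, 0.2917], E[r] = 1.9583, γ^t·E[r] = 1.762500, running G = 3.929167
t=2: π = [0.2917, 0.1852, 0.1748, 0.3484], E[r] = 2.0741, γ^t·E[r] = 1.680000, running G = 5.609167
t=3: π = [0.2889, 0.1774, 0.1755, 0.3582], E[r] = 2.1131, γ^t·E[r] = 1.540477, running G = 7.149643

G = 7.1496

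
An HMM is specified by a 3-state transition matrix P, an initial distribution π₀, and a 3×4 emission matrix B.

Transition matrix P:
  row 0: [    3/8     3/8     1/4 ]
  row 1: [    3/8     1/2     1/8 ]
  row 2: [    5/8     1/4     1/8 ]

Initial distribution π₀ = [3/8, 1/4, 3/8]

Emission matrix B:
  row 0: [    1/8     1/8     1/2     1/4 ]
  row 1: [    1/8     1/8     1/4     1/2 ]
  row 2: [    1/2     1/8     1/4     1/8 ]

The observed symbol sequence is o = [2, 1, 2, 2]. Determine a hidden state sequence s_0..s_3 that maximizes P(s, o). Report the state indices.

path = [0, 2, 0, 0]

t=0: δ = [1.875e-01, 6.250e-02, 9.375e-02]  (obs o_0=2)
t=1: δ = [8.789e-03, 8.789e-03, 5.859e-03]  ψ = [0, 0, 0]  (obs o_1=1)
t=2: δ = [1.831e-03, 1.099e-03, 5.493e-04]  ψ = [2, 1, 0]  (obs o_2=2)
t=3: δ = [3.433e-04, 1.717e-04, 1.144e-04]  ψ = [0, 0, 0]  (obs o_3=2)
backtrack: best end state = 0; path = [0, 2, 0, 0]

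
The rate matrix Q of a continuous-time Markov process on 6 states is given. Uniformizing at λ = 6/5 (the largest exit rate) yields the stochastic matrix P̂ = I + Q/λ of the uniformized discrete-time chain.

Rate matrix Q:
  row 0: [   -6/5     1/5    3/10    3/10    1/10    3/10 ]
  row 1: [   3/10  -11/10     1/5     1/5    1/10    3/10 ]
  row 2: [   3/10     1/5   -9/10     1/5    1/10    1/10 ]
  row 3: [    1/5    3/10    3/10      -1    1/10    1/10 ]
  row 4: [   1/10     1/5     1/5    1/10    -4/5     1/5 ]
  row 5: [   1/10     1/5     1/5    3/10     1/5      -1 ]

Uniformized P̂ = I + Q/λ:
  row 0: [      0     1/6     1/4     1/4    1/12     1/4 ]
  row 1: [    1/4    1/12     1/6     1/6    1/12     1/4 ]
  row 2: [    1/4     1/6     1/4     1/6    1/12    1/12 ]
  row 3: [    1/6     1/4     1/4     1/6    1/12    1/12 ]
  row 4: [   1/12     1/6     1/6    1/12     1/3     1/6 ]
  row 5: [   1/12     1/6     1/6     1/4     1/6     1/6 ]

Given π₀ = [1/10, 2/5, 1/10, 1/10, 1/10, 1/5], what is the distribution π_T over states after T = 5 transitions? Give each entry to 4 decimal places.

π = [0.1493, 0.1678, 0.2119, 0.1817, 0.1290, 0.1603]

t=0: π = [0.1000, 0.4000, 0.1000, 0.1000, 0.1000, 0.2000]
t=1: π = [0.1667, 0.1417, 0.1917, 0.1833, 0.1250, 0.1917]
t=2: π = [0.1403, 0.1701, 0.2118, 0.1861, 0.1306, 0.1611]
t=3: π = [0.1508, 0.1680, 0.2115, 0.1809, 0.1294, 0.1594]
t=4: π = [0.1491, 0.1677, 0.2119, 0.1817, 0.1290, 0.1605]
t=5: π = [0.1493, 0.1678, 0.2119, 0.1817, 0.1290, 0.1603]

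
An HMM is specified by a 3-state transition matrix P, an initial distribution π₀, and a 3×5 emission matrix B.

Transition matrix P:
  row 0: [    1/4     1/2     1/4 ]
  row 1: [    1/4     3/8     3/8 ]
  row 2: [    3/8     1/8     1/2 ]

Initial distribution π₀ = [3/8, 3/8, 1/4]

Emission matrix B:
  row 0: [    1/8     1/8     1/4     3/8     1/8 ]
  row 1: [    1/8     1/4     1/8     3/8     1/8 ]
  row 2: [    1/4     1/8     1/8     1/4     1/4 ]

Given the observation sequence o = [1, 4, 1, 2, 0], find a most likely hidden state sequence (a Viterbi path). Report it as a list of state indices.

path = [1, 2, 2, 2, 2]

t=0: δ = [4.688e-02, 9.375e-02, 3.125e-02]  (obs o_0=1)
t=1: δ = [2.930e-03, 4.395e-03, 8.789e-03]  ψ = [1, 1, 1]  (obs o_1=4)
t=2: δ = [4.120e-04, 4.120e-04, 5.493e-04]  ψ = [2, 1, 2]  (obs o_2=1)
t=3: δ = [5.150e-05, 2.575e-05, 3.433e-05]  ψ = [2, 0, 2]  (obs o_3=2)
t=4: δ = [1.609e-06, 3.219e-06, 4.292e-06]  ψ = [0, 0, 2]  (obs o_4=0)
backtrack: best end state = 2; path = [1, 2, 2, 2, 2]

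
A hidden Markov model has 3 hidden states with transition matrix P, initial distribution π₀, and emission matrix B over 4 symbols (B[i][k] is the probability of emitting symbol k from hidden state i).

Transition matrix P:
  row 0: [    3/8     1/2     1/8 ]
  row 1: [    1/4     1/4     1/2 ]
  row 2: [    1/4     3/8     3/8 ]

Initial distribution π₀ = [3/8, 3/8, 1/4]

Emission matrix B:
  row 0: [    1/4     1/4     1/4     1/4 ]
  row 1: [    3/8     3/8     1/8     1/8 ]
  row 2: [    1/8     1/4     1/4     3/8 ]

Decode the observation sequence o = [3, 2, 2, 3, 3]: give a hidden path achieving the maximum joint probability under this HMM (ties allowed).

path = [2, 2, 2, 2, 2]

t=0: δ = [9.375e-02, 4.688e-02, 9.375e-02]  (obs o_0=3)
t=1: δ = [8.789e-03, 5.859e-03, 8.789e-03]  ψ = [0, 0, 2]  (obs o_1=2)
t=2: δ = [8.240e-04, 5.493e-04, 8.240e-04]  ψ = [0, 0, 2]  (obs o_2=2)
t=3: δ = [7.725e-05, 5.150e-05, 1.159e-04]  ψ = [0, 0, 2]  (obs o_3=3)
t=4: δ = [7.242e-06, 5.431e-06, 1.629e-05]  ψ = [0, 2, 2]  (obs o_4=3)
backtrack: best end state = 2; path = [2, 2, 2, 2, 2]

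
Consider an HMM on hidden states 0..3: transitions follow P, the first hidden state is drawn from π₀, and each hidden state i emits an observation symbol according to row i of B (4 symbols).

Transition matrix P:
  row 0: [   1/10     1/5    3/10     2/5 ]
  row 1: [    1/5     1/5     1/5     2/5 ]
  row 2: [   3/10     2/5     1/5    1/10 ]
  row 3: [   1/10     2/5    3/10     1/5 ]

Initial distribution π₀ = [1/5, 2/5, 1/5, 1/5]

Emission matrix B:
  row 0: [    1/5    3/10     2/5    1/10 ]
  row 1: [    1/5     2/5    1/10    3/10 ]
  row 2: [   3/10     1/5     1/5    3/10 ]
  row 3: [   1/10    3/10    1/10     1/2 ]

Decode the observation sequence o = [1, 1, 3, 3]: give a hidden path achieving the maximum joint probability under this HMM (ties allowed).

t=0: δ = [6.000e-02, 1.600e-01, 4.000e-02, 6.000e-02]  (obs o_0=1)
t=1: δ = [9.600e-03, 1.280e-02, 6.400e-03, 1.920e-02]  ψ = [1, 1, 1, 1]  (obs o_1=1)
t=2: δ = [2.560e-04, 2.304e-03, 1.728e-03, 2.560e-03]  ψ = [1, 3, 3, 1]  (obs o_2=3)
t=3: δ = [5.184e-05, 3.072e-04, 2.304e-04, 4.608e-04]  ψ = [2, 3, 3, 1]  (obs o_3=3)
backtrack: best end state = 3; path = [1, 3, 1, 3]

path = [1, 3, 1, 3]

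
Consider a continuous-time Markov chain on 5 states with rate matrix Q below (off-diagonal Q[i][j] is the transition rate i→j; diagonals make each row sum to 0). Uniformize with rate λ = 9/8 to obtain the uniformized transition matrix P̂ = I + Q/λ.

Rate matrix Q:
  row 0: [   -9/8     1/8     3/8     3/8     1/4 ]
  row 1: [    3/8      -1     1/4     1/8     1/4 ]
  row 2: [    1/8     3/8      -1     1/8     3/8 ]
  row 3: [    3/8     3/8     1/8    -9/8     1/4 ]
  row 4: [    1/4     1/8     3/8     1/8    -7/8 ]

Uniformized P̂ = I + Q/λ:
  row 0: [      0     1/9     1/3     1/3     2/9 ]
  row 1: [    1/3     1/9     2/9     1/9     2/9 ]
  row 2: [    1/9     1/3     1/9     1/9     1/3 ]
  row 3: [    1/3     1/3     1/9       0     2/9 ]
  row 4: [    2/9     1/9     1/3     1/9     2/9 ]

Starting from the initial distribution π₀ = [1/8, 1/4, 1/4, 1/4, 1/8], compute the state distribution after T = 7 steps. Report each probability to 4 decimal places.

t=0: π = [0.1250, 0.2500, 0.2500, 0.2500, 0.1250]
t=1: π = [0.2222, 0.2222, 0.1944, 0.1111, 0.2500]
t=2: π = [0.1883, 0.1790, 0.2407, 0.1481, 0.2438]
t=3: π = [0.1900, 0.1975, 0.2270, 0.1365, 0.2490]
t=4: π = [0.1919, 0.1919, 0.2306, 0.1382, 0.2474]
t=5: π = [0.1906, 0.1931, 0.2301, 0.1384, 0.2478]
t=6: π = [0.1911, 0.1930, 0.2300, 0.1381, 0.2478]
t=7: π = [0.1910, 0.1929, 0.2301, 0.1382, 0.2478]

π = [0.1910, 0.1929, 0.2301, 0.1382, 0.2478]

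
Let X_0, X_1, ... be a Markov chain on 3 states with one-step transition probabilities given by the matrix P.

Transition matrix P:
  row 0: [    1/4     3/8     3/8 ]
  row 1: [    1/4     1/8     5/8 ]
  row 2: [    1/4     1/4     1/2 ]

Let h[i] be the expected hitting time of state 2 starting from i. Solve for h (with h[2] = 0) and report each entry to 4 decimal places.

First-step conditioning: h[2] = 0; for i ≠ 2, h[i] = 1 + Σ_k P[i][k]·h[k].
  h[0] = 1 + 1/4·h[0] + 3/8·h[1]
  h[1] = 1 + 1/4·h[0] + 1/8·h[1]
Solving the 2×2 linear system over states ≠ 2 gives exactly h = [20/9, 16/9, 0] (h[2] = 0 is the target).

h = [2.2222, 1.7778, 0.0000]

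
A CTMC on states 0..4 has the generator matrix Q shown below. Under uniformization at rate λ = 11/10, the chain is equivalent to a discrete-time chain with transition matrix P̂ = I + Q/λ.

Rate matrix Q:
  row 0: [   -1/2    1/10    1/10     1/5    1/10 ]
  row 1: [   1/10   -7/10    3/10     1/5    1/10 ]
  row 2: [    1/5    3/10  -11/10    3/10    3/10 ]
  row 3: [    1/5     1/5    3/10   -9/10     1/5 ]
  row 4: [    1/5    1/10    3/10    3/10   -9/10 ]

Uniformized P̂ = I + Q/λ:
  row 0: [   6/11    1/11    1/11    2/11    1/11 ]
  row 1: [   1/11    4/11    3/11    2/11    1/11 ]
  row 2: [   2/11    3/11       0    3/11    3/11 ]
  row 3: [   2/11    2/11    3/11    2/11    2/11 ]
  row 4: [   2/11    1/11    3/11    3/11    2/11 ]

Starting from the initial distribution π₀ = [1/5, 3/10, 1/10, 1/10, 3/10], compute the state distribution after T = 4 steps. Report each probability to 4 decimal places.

π = [0.2558, 0.1969, 0.1775, 0.2125, 0.1573]

t=0: π = [0.2000, 0.3000, 0.1000, 0.1000, 0.3000]
t=1: π = [0.2273, 0.2000, 0.2091, 0.2182, 0.1455]
t=2: π = [0.2463, 0.2033, 0.1744, 0.2140, 0.1620]
t=3: π = [0.2529, 0.1975, 0.1804, 0.2124, 0.1568]
t=4: π = [0.2558, 0.1969, 0.1775, 0.2125, 0.1573]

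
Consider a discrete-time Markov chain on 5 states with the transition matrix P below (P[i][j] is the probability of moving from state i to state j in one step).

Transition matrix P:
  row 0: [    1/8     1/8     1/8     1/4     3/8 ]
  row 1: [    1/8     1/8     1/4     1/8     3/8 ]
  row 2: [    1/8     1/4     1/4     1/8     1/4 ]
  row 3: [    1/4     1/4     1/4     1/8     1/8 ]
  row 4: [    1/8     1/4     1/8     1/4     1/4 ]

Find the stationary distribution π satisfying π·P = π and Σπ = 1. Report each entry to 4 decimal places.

Balance equations π_j = Σ_i π_i·P[i][j]:
  π_0 = 1/8·π_0 + 1/8·π_1 + 1/8·π_2 + 1/4·π_3 + 1/8·π_4
  π_1 = 1/8·π_0 + 1/8·π_1 + 1/4·π_2 + 1/4·π_3 + 1/4·π_4
  π_2 = 1/8·π_0 + 1/4·π_1 + 1/4·π_2 + 1/4·π_3 + 1/8·π_4
  π_3 = 1/4·π_0 + 1/8·π_1 + 1/8·π_2 + 1/8·π_3 + 1/4·π_4
  normalize: π_0 + π_1 + π_2 + π_3 + π_4 = 1
Solving the linear system gives exactly π = [677/4600, 947/4600, 909/4600, 102/575, 1251/4600].

π = [0.1472, 0.2059, 0.1976, 0.1774, 0.2720]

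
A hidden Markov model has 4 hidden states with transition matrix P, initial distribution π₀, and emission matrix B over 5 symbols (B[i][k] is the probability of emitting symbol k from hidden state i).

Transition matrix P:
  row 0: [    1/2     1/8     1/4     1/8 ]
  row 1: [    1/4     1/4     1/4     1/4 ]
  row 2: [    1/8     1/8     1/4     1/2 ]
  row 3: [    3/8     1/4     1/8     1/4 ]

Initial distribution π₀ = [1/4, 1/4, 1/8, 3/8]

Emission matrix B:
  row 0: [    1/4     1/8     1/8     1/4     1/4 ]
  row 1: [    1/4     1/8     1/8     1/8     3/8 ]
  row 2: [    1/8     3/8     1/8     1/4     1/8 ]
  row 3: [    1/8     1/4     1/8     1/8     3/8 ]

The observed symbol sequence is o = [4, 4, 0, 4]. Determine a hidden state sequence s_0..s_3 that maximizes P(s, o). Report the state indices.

t=0: δ = [6.250e-02, 9.375e-02, 1.562e-02, 1.406e-01]  (obs o_0=4)
t=1: δ = [1.318e-02, 1.318e-02, 2.930e-03, 1.318e-02]  ψ = [3, 3, 1, 3]  (obs o_1=4)
t=2: δ = [1.648e-03, 8.240e-04, 4.120e-04, 4.120e-04]  ψ = [0, 1, 0, 1]  (obs o_2=0)
t=3: δ = [2.060e-04, 7.725e-05, 5.150e-05, 7.725e-05]  ψ = [0, 0, 0, 0]  (obs o_3=4)
backtrack: best end state = 0; path = [3, 0, 0, 0]

path = [3, 0, 0, 0]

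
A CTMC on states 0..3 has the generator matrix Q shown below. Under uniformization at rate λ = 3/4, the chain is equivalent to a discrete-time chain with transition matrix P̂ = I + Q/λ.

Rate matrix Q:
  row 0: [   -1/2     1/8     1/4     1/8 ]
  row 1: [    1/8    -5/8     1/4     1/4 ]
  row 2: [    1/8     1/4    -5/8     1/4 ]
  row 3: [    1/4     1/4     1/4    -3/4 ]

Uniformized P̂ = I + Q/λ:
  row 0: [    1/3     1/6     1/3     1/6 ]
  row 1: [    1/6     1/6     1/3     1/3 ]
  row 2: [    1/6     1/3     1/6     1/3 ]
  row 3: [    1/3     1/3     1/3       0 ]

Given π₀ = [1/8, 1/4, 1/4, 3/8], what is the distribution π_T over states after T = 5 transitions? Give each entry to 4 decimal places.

π = [0.2440, 0.2510, 0.2857, 0.2193]

t=0: π = [0.1250, 0.2500, 0.2500, 0.3750]
t=1: π = [0.2500, 0.2708, 0.2917, 0.1875]
t=2: π = [0.2396, 0.2465, 0.2847, 0.2292]
t=3: π = [0.2448, 0.2523, 0.2859, 0.2170]
t=4: π = [0.2436, 0.2505, 0.2857, 0.2202]
t=5: π = [0.2440, 0.2510, 0.2857, 0.2193]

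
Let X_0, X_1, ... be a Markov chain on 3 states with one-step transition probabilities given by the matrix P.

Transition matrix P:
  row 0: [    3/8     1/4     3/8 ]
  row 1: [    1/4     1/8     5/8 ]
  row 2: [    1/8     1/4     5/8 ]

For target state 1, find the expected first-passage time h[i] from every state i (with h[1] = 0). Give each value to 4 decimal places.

First-step conditioning: h[1] = 0; for i ≠ 1, h[i] = 1 + Σ_k P[i][k]·h[k].
  h[0] = 1 + 3/8·h[0] + 3/8·h[2]
  h[2] = 1 + 1/8·h[0] + 5/8·h[2]
Solving the 2×2 linear system over states ≠ 1 gives exactly h = [4, 0, 4] (h[1] = 0 is the target).

h = [4.0000, 0.0000, 4.0000]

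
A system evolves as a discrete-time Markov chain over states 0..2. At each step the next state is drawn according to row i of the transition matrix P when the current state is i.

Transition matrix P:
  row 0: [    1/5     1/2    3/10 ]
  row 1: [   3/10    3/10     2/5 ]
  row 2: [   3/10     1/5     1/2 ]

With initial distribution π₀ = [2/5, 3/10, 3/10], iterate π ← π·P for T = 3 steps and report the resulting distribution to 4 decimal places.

π = [0.2726, 0.3135, 0.4139]

t=0: π = [0.4000, 0.3000, 0.3000]
t=1: π = [0.2600, 0.3500, 0.3900]
t=2: π = [0.2740, 0.3130, 0.4130]
t=3: π = [0.2726, 0.3135, 0.4139]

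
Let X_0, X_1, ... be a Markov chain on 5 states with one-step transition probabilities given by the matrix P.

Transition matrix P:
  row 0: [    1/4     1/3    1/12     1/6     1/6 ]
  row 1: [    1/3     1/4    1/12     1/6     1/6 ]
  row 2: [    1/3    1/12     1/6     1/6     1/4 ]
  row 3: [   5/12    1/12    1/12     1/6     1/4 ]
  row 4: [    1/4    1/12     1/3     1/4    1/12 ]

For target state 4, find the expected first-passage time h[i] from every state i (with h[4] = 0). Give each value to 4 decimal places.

h = [5.3154, 5.3154, 4.8322, 4.8725, 0.0000]

First-step conditioning: h[4] = 0; for i ≠ 4, h[i] = 1 + Σ_k P[i][k]·h[k].
  h[0] = 1 + 1/4·h[0] + 1/3·h[1] + 1/12·h[2] + 1/6·h[3]
  h[1] = 1 + 1/3·h[0] + 1/4·h[1] + 1/12·h[2] + 1/6·h[3]
  h[2] = 1 + 1/3·h[0] + 1/12·h[1] + 1/6·h[2] + 1/6·h[3]
  h[3] = 1 + 5/12·h[0] + 1/12·h[1] + 1/12·h[2] + 1/6·h[3]
Solving the 4×4 linear system over states ≠ 4 gives exactly h = [792/149, 792/149, 720/149, 726/149, 0] (h[4] = 0 is the target).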